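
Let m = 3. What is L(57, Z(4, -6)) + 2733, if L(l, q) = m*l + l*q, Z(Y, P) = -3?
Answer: 2733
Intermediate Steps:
L(l, q) = 3*l + l*q
L(57, Z(4, -6)) + 2733 = 57*(3 - 3) + 2733 = 57*0 + 2733 = 0 + 2733 = 2733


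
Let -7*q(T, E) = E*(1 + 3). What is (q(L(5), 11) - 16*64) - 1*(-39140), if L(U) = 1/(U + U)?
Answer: 266768/7 ≈ 38110.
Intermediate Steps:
L(U) = 1/(2*U)
q(T, E) = -4*E/7 (q(T, E) = -E*(1 + 3)/7 = -E*4/7 = -4*E/7)
(q(L(5), 11) - 16*64) - 1*(-39140) = (-4/7*11 - 16*64) - 1*(-39140) = (-44/7 - 1024) + 39140 = -7212/7 + 39140 = 266768/7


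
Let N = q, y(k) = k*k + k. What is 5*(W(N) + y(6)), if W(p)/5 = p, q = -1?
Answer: 185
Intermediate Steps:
y(k) = k + k² (y(k) = k² + k = k + k²)
N = -1
W(p) = 5*p
5*(W(N) + y(6)) = 5*(5*(-1) + 6*(1 + 6)) = 5*(-5 + 6*7) = 5*(-5 + 42) = 5*37 = 185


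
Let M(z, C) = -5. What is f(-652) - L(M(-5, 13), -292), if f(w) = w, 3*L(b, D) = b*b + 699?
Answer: -2680/3 ≈ -893.33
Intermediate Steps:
L(b, D) = 233 + b²/3 (L(b, D) = (b*b + 699)/3 = (b² + 699)/3 = (699 + b²)/3 = 233 + b²/3)
f(-652) - L(M(-5, 13), -292) = -652 - (233 + (⅓)*(-5)²) = -652 - (233 + (⅓)*25) = -652 - (233 + 25/3) = -652 - 1*724/3 = -652 - 724/3 = -2680/3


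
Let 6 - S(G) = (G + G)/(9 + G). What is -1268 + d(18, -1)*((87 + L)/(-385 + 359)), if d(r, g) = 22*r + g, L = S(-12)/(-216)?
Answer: -7272359/2808 ≈ -2589.9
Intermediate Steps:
S(G) = 6 - 2*G/(9 + G) (S(G) = 6 - (G + G)/(9 + G) = 6 - 2*G/(9 + G))
L = 1/108 (L = (2*(27 + 2*(-12))/(9 - 12))/(-216) = (2*(27 - 24)/(-3))*(-1/216) = (2*(-⅓)*3)*(-1/216) = -2*(-1/216) = 1/108 ≈ 0.0092593)
d(r, g) = g + 22*r
-1268 + d(18, -1)*((87 + L)/(-385 + 359)) = -1268 + (-1 + 22*18)*((87 + 1/108)/(-385 + 359)) = -1268 + (-1 + 396)*((9397/108)/(-26)) = -1268 + 395*((9397/108)*(-1/26)) = -1268 + 395*(-9397/2808) = -1268 - 3711815/2808 = -7272359/2808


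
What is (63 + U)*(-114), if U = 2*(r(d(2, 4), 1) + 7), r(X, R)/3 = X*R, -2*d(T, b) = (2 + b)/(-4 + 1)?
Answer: -9462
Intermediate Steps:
d(T, b) = 1/3 + b/6 (d(T, b) = -(2 + b)/(2*(-4 + 1)) = -(2 + b)/(2*(-3)) = -(2 + b)*(-1)/(2*3) = -(-2/3 - b/3)/2 = 1/3 + b/6)
r(X, R) = 3*R*X (r(X, R) = 3*(X*R) = 3*(R*X) = 3*R*X)
U = 20 (U = 2*(3*1*(1/3 + (1/6)*4) + 7) = 2*(3*1*(1/3 + 2/3) + 7) = 2*(3*1*1 + 7) = 2*(3 + 7) = 2*10 = 20)
(63 + U)*(-114) = (63 + 20)*(-114) = 83*(-114) = -9462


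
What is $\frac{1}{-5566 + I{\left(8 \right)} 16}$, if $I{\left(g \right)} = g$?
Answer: $- \frac{1}{5438} \approx -0.00018389$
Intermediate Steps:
$\frac{1}{-5566 + I{\left(8 \right)} 16} = \frac{1}{-5566 + 8 \cdot 16} = \frac{1}{-5566 + 128} = \frac{1}{-5438} = - \frac{1}{5438}$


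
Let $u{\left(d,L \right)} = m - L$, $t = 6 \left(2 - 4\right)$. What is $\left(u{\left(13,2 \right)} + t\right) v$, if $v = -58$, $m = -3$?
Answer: $986$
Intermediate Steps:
$t = -12$ ($t = 6 \left(-2\right) = -12$)
$u{\left(d,L \right)} = -3 - L$
$\left(u{\left(13,2 \right)} + t\right) v = \left(\left(-3 - 2\right) - 12\right) \left(-58\right) = \left(-5 - 12\right) \left(-58\right) = \left(-17\right) \left(-58\right) = 986$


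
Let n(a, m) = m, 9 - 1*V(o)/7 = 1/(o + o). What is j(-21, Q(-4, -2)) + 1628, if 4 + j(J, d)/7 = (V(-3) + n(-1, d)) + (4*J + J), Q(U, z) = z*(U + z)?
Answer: 8389/6 ≈ 1398.2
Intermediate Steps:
V(o) = 63 - 7/(2*o) (V(o) = 63 - 7/(o + o) = 63 - 7*1/(2*o) = 63 - 7/(2*o))
j(J, d) = 2527/6 + 7*d + 35*J (j(J, d) = -28 + 7*(((63 - 7/2/(-3)) + d) + (4*J + J)) = -28 + 7*(((63 - 7/2*(-⅓)) + d) + 5*J) = -28 + 7*(((63 + 7/6) + d) + 5*J) = -28 + 7*((385/6 + d) + 5*J) = -28 + 7*(385/6 + d + 5*J) = -28 + (2695/6 + 7*d + 35*J) = 2527/6 + 7*d + 35*J)
j(-21, Q(-4, -2)) + 1628 = (2527/6 + 7*(-2*(-4 - 2)) + 35*(-21)) + 1628 = (2527/6 + 7*(-2*(-6)) - 735) + 1628 = (2527/6 + 7*12 - 735) + 1628 = (2527/6 + 84 - 735) + 1628 = -1379/6 + 1628 = 8389/6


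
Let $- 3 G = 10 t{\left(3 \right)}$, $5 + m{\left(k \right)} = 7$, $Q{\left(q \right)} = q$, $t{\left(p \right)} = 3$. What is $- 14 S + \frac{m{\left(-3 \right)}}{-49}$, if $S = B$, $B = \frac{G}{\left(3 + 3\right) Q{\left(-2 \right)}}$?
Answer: $- \frac{1721}{147} \approx -11.707$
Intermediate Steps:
$m{\left(k \right)} = 2$ ($m{\left(k \right)} = -5 + 7 = 2$)
$G = -10$ ($G = - \frac{10 \cdot 3}{3} = \left(- \frac{1}{3}\right) 30 = -10$)
$B = \frac{5}{6}$ ($B = - \frac{10}{\left(3 + 3\right) \left(-2\right)} = - \frac{10}{6 \left(-2\right)} = - \frac{10}{-12} = \left(-10\right) \left(- \frac{1}{12}\right) = \frac{5}{6} \approx 0.83333$)
$S = \frac{5}{6} \approx 0.83333$
$- 14 S + \frac{m{\left(-3 \right)}}{-49} = \left(-14\right) \frac{5}{6} + \frac{2}{-49} = - \frac{35}{3} + 2 \left(- \frac{1}{49}\right) = - \frac{35}{3} - \frac{2}{49} = - \frac{1721}{147}$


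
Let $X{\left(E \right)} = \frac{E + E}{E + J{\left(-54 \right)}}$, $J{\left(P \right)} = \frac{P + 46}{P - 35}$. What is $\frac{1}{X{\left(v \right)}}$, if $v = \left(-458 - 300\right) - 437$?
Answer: $\frac{106347}{212710} \approx 0.49996$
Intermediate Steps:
$J{\left(P \right)} = \frac{46 + P}{-35 + P}$
$v = -1195$ ($v = \left(-458 - 300\right) - 437 = -758 - 437 = -1195$)
$X{\left(E \right)} = \frac{2 E}{\frac{8}{89} + E}$ ($X{\left(E \right)} = \frac{E + E}{E + \frac{46 - 54}{-35 - 54}} = \frac{2 E}{E + \frac{1}{-89} \left(-8\right)} = \frac{2 E}{E - - \frac{8}{89}} = \frac{2 E}{E + \frac{8}{89}} = \frac{2 E}{\frac{8}{89} + E}$)
$\frac{1}{X{\left(v \right)}} = \frac{1}{178 \left(-1195\right) \frac{1}{8 + 89 \left(-1195\right)}} = \frac{1}{178 \left(-1195\right) \frac{1}{8 - 106355}} = \frac{1}{178 \left(-1195\right) \frac{1}{-106347}} = \frac{1}{178 \left(-1195\right) \left(- \frac{1}{106347}\right)} = \frac{1}{\frac{212710}{106347}} = \frac{106347}{212710}$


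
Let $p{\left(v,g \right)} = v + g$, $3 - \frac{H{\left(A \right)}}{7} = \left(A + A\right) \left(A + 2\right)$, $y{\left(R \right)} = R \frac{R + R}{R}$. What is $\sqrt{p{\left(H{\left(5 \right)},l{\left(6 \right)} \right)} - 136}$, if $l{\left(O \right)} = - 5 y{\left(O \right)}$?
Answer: $i \sqrt{665} \approx 25.788 i$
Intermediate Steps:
$y{\left(R \right)} = 2 R$ ($y{\left(R \right)} = R \frac{2 R}{R} = R 2 = 2 R$)
$l{\left(O \right)} = - 10 O$ ($l{\left(O \right)} = - 5 \cdot 2 O = - 10 O$)
$H{\left(A \right)} = 21 - 14 A \left(2 + A\right)$ ($H{\left(A \right)} = 21 - 7 \left(A + A\right) \left(A + 2\right) = 21 - 7 \cdot 2 A \left(2 + A\right) = 21 - 14 A \left(2 + A\right)$)
$p{\left(v,g \right)} = g + v$
$\sqrt{p{\left(H{\left(5 \right)},l{\left(6 \right)} \right)} - 136} = \sqrt{\left(\left(-10\right) 6 - \left(119 + 350\right)\right) - 136} = \sqrt{\left(-60 - 469\right) - 136} = \sqrt{-529 - 136} = \sqrt{-665} = i \sqrt{665}$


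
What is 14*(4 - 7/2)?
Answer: 7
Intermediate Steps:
14*(4 - 7/2) = 14*(½) = 7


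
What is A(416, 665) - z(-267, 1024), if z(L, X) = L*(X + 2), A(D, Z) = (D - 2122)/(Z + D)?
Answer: 296129596/1081 ≈ 2.7394e+5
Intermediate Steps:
A(D, Z) = (-2122 + D)/(D + Z)
z(L, X) = L*(2 + X)
A(416, 665) - z(-267, 1024) = (-2122 + 416)/(416 + 665) - (-267)*(2 + 1024) = -1706/1081 - (-267)*1026 = (1/1081)*(-1706) - 1*(-273942) = -1706/1081 + 273942 = 296129596/1081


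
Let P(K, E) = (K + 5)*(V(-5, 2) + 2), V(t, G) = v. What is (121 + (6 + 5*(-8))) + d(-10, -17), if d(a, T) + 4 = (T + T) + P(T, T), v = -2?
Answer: 49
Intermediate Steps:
V(t, G) = -2
P(K, E) = 0 (P(K, E) = (K + 5)*(-2 + 2) = (5 + K)*0 = 0)
d(a, T) = -4 + 2*T (d(a, T) = -4 + ((T + T) + 0) = -4 + (2*T + 0) = -4 + 2*T)
(121 + (6 + 5*(-8))) + d(-10, -17) = (121 + (6 + 5*(-8))) + (-4 + 2*(-17)) = (121 + (6 - 40)) + (-4 - 34) = (121 - 34) - 38 = 87 - 38 = 49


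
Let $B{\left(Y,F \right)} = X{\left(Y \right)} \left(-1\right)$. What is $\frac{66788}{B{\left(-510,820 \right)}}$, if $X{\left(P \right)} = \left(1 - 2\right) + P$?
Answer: $\frac{66788}{511} \approx 130.7$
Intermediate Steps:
$X{\left(P \right)} = -1 + P$
$B{\left(Y,F \right)} = 1 - Y$ ($B{\left(Y,F \right)} = \left(-1 + Y\right) \left(-1\right) = 1 - Y$)
$\frac{66788}{B{\left(-510,820 \right)}} = \frac{66788}{1 - -510} = \frac{66788}{1 + 510} = \frac{66788}{511}$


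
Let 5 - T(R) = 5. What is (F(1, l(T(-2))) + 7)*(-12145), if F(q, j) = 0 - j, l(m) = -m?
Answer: -85015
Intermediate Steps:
T(R) = 0 (T(R) = 5 - 1*5 = 5 - 5 = 0)
F(q, j) = -j
(F(1, l(T(-2))) + 7)*(-12145) = (-(-1)*0 + 7)*(-12145) = (-1*0 + 7)*(-12145) = (0 + 7)*(-12145) = 7*(-12145) = -85015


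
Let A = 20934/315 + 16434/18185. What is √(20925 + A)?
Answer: √13606422907385/25459 ≈ 144.89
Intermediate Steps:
A = 1714940/25459 (A = 20934*(1/315) + 16434*(1/18185) = 2326/35 + 16434/18185 = 1714940/25459 ≈ 67.361)
√(20925 + A) = √(20925 + 1714940/25459) = √(534444515/25459) = √13606422907385/25459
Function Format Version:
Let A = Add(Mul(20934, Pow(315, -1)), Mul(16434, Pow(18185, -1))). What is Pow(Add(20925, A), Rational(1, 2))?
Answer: Mul(Rational(1, 25459), Pow(13606422907385, Rational(1, 2))) ≈ 144.89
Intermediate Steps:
A = Rational(1714940, 25459) (A = Add(Mul(20934, Rational(1, 315)), Mul(16434, Rational(1, 18185))) = Add(Rational(2326, 35), Rational(16434, 18185)) = Rational(1714940, 25459) ≈ 67.361)
Pow(Add(20925, A), Rational(1, 2)) = Pow(Add(20925, Rational(1714940, 25459)), Rational(1, 2)) = Pow(Rational(534444515, 25459), Rational(1, 2)) = Mul(Rational(1, 25459), Pow(13606422907385, Rational(1, 2)))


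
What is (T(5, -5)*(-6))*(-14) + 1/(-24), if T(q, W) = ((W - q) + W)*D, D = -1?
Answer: 30239/24 ≈ 1260.0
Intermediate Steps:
T(q, W) = q - 2*W (T(q, W) = ((W - q) + W)*(-1) = (-q + 2*W)*(-1) = q - 2*W)
(T(5, -5)*(-6))*(-14) + 1/(-24) = ((5 - 2*(-5))*(-6))*(-14) + 1/(-24) = ((5 + 10)*(-6))*(-14) - 1/24 = (15*(-6))*(-14) - 1/24 = -90*(-14) - 1/24 = 1260 - 1/24 = 30239/24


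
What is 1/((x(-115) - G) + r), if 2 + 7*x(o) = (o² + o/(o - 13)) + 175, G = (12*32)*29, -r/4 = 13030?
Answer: -896/54962317 ≈ -1.6302e-5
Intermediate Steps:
r = -52120 (r = -4*13030 = -52120)
G = 11136 (G = 384*29 = 11136)
x(o) = 173/7 + o²/7 + o/(7*(-13 + o)) (x(o) = -2/7 + ((o² + o/(o - 13)) + 175)/7 = -2/7 + ((o² + o/(-13 + o)) + 175)/7 = -2/7 + (175 + o² + o/(-13 + o))/7 = -2/7 + (25 + o²/7 + o/(7*(-13 + o))) = 173/7 + o²/7 + o/(7*(-13 + o)))
1/((x(-115) - G) + r) = 1/(((-2249 + (-115)³ - 13*(-115)² + 174*(-115))/(7*(-13 - 115)) - 1*11136) - 52120) = 1/(((⅐)*(-2249 - 1520875 - 13*13225 - 20010)/(-128) - 11136) - 52120) = 1/(((⅐)*(-1/128)*(-2249 - 1520875 - 171925 - 20010) - 11136) - 52120) = 1/(((⅐)*(-1/128)*(-1715059) - 11136) - 52120) = 1/((1715059/896 - 11136) - 52120) = 1/(-8262797/896 - 52120) = 1/(-54962317/896) = -896/54962317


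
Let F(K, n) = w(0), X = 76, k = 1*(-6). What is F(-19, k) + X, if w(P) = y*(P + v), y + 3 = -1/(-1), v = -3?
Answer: 82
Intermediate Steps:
k = -6
y = -2 (y = -3 - 1/(-1) = -3 - 1*(-1) = -3 + 1 = -2)
w(P) = 6 - 2*P (w(P) = -2*(P - 3) = -2*(-3 + P) = 6 - 2*P)
F(K, n) = 6 (F(K, n) = 6 - 2*0 = 6 + 0 = 6)
F(-19, k) + X = 6 + 76 = 82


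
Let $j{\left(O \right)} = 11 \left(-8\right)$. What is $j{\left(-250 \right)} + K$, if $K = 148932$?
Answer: $148844$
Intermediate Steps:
$j{\left(O \right)} = -88$
$j{\left(-250 \right)} + K = -88 + 148932 = 148844$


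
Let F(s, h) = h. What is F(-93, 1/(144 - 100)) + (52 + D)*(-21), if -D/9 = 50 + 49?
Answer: 775237/44 ≈ 17619.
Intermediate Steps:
D = -891 (D = -9*(50 + 49) = -9*99 = -891)
F(-93, 1/(144 - 100)) + (52 + D)*(-21) = 1/(144 - 100) + (52 - 891)*(-21) = 1/44 - 839*(-21) = 1/44 + 17619 = 775237/44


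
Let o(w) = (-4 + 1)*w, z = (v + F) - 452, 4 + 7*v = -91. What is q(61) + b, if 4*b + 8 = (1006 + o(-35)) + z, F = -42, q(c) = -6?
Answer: 1000/7 ≈ 142.86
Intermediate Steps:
v = -95/7 (v = -4/7 + (1/7)*(-91) = -4/7 - 13 = -95/7 ≈ -13.571)
z = -3553/7 (z = (-95/7 - 42) - 452 = -389/7 - 452 = -3553/7 ≈ -507.57)
o(w) = -3*w
b = 1042/7 (b = -2 + ((1006 - 3*(-35)) - 3553/7)/4 = -2 + ((1006 + 105) - 3553/7)/4 = -2 + (1111 - 3553/7)/4 = -2 + (1/4)*(4224/7) = -2 + 1056/7 = 1042/7 ≈ 148.86)
q(61) + b = -6 + 1042/7 = 1000/7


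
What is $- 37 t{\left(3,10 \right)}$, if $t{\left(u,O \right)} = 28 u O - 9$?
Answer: $-30747$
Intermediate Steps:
$t{\left(u,O \right)} = -9 + 28 O u$ ($t{\left(u,O \right)} = 28 O u - 9 = -9 + 28 O u$)
$- 37 t{\left(3,10 \right)} = - 37 \left(-9 + 28 \cdot 10 \cdot 3\right) = - 37 \left(-9 + 840\right) = \left(-37\right) 831 = -30747$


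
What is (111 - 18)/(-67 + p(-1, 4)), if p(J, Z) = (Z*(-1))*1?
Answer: -93/71 ≈ -1.3099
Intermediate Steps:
p(J, Z) = -Z (p(J, Z) = -Z*1 = -Z)
(111 - 18)/(-67 + p(-1, 4)) = (111 - 18)/(-67 - 1*4) = 93/(-67 - 4) = 93/(-71) = -1/71*93 = -93/71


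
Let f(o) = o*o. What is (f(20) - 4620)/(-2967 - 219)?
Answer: 2110/1593 ≈ 1.3245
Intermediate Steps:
f(o) = o²
(f(20) - 4620)/(-2967 - 219) = (20² - 4620)/(-2967 - 219) = (400 - 4620)/(-3186) = -4220*(-1/3186) = 2110/1593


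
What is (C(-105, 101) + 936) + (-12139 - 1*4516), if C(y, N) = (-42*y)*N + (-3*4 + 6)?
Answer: 429685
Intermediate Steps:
C(y, N) = -6 - 42*N*y (C(y, N) = -42*N*y + (-12 + 6) = -42*N*y - 6 = -6 - 42*N*y)
(C(-105, 101) + 936) + (-12139 - 1*4516) = ((-6 - 42*101*(-105)) + 936) + (-12139 - 1*4516) = ((-6 + 445410) + 936) + (-12139 - 4516) = (445404 + 936) - 16655 = 446340 - 16655 = 429685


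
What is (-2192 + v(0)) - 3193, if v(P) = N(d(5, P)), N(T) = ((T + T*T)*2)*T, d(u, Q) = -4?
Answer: -5481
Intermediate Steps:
N(T) = T*(2*T + 2*T²) (N(T) = ((T + T²)*2)*T = (2*T + 2*T²)*T = T*(2*T + 2*T²))
v(P) = -96 (v(P) = 2*(-4)²*(1 - 4) = 2*16*(-3) = -96)
(-2192 + v(0)) - 3193 = (-2192 - 96) - 3193 = -2288 - 3193 = -5481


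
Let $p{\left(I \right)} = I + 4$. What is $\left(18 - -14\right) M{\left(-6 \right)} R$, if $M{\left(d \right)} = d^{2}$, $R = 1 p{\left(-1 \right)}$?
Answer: $3456$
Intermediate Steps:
$p{\left(I \right)} = 4 + I$
$R = 3$ ($R = 1 \left(4 - 1\right) = 1 \cdot 3 = 3$)
$\left(18 - -14\right) M{\left(-6 \right)} R = \left(18 - -14\right) \left(-6\right)^{2} \cdot 3 = \left(18 + 14\right) 36 \cdot 3 = 32 \cdot 36 \cdot 3 = 1152 \cdot 3 = 3456$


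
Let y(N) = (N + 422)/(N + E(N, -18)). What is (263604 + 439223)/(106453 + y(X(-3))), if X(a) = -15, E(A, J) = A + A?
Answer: 31627215/4789978 ≈ 6.6028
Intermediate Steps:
E(A, J) = 2*A
y(N) = (422 + N)/(3*N) (y(N) = (N + 422)/(N + 2*N) = (422 + N)/((3*N)) = (422 + N)*(1/(3*N)) = (422 + N)/(3*N))
(263604 + 439223)/(106453 + y(X(-3))) = (263604 + 439223)/(106453 + (⅓)*(422 - 15)/(-15)) = 702827/(106453 + (⅓)*(-1/15)*407) = 702827/(106453 - 407/45) = 702827/(4789978/45) = 702827*(45/4789978) = 31627215/4789978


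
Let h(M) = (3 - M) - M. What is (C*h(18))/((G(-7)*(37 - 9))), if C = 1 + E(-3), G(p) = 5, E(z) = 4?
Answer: -33/28 ≈ -1.1786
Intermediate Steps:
h(M) = 3 - 2*M
C = 5 (C = 1 + 4 = 5)
(C*h(18))/((G(-7)*(37 - 9))) = (5*(3 - 2*18))/((5*(37 - 9))) = (5*(3 - 36))/((5*28)) = (5*(-33))/140 = -165*1/140 = -33/28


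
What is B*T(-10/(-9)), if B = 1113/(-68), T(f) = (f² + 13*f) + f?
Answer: -7420/27 ≈ -274.81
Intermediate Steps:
T(f) = f² + 14*f
B = -1113/68 (B = 1113*(-1/68) = -1113/68 ≈ -16.368)
B*T(-10/(-9)) = -1113*(-10/(-9))*(14 - 10/(-9))/68 = -1113*(-10*(-⅑))*(14 - 10*(-⅑))/68 = -1855*(14 + 10/9)/102 = -1855*136/(102*9) = -1113/68*1360/81 = -7420/27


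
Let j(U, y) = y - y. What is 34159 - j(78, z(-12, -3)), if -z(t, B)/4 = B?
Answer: 34159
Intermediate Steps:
z(t, B) = -4*B
j(U, y) = 0
34159 - j(78, z(-12, -3)) = 34159 - 1*0 = 34159 + 0 = 34159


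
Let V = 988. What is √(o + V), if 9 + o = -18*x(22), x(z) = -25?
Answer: √1429 ≈ 37.802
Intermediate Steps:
o = 441 (o = -9 - 18*(-25) = -9 + 450 = 441)
√(o + V) = √(441 + 988) = √1429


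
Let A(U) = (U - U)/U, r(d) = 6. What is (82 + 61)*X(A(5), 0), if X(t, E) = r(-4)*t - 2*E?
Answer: 0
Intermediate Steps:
A(U) = 0 (A(U) = 0/U = 0)
X(t, E) = -2*E + 6*t (X(t, E) = 6*t - 2*E = -2*E + 6*t)
(82 + 61)*X(A(5), 0) = (82 + 61)*(-2*0 + 6*0) = 143*(0 + 0) = 143*0 = 0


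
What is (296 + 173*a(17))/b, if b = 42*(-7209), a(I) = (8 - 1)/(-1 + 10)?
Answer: -3875/2725002 ≈ -0.0014220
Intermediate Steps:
a(I) = 7/9
b = -302778
(296 + 173*a(17))/b = (296 + 173*(7/9))/(-302778) = (296 + 1211/9)*(-1/302778) = (3875/9)*(-1/302778) = -3875/2725002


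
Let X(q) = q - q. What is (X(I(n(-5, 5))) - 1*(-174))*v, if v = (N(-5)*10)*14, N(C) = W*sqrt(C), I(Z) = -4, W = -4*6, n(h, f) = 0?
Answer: -584640*I*sqrt(5) ≈ -1.3073e+6*I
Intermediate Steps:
W = -24
N(C) = -24*sqrt(C)
v = -3360*I*sqrt(5) (v = (-24*I*sqrt(5)*10)*14 = -240*I*sqrt(5)*14 = -3360*I*sqrt(5) ≈ -7513.2*I)
X(q) = 0
(X(I(n(-5, 5))) - 1*(-174))*v = (0 - 1*(-174))*(-3360*I*sqrt(5)) = (0 + 174)*(-3360*I*sqrt(5)) = 174*(-3360*I*sqrt(5)) = -584640*I*sqrt(5)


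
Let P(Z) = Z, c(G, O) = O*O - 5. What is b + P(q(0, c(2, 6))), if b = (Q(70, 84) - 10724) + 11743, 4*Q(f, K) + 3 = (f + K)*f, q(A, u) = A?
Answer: 14853/4 ≈ 3713.3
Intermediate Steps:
c(G, O) = -5 + O² (c(G, O) = O² - 5 = -5 + O²)
Q(f, K) = -¾ + f*(K + f)/4 (Q(f, K) = -¾ + ((f + K)*f)/4 = -¾ + ((K + f)*f)/4 = -¾ + (f*(K + f))/4 = -¾ + f*(K + f)/4)
b = 14853/4 (b = ((-¾ + (¼)*70² + (¼)*84*70) - 10724) + 11743 = ((-¾ + (¼)*4900 + 1470) - 10724) + 11743 = ((-¾ + 1225 + 1470) - 10724) + 11743 = (10777/4 - 10724) + 11743 = -32119/4 + 11743 = 14853/4 ≈ 3713.3)
b + P(q(0, c(2, 6))) = 14853/4 + 0 = 14853/4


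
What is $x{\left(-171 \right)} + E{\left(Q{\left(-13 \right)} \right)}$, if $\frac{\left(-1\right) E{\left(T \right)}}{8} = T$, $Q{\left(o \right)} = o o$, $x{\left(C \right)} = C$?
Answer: $-1523$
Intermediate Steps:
$Q{\left(o \right)} = o^{2}$
$E{\left(T \right)} = - 8 T$
$x{\left(-171 \right)} + E{\left(Q{\left(-13 \right)} \right)} = -171 - 8 \left(-13\right)^{2} = -171 - 1352 = -1523$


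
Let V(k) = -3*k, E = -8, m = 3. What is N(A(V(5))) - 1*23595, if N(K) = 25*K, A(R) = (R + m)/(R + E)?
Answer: -542385/23 ≈ -23582.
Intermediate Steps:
A(R) = (3 + R)/(-8 + R) (A(R) = (R + 3)/(R - 8) = (3 + R)/(-8 + R))
N(A(V(5))) - 1*23595 = 25*((3 - 3*5)/(-8 - 3*5)) - 1*23595 = 25*((3 - 15)/(-8 - 15)) - 23595 = 25*(-12/(-23)) - 23595 = 25*(-1/23*(-12)) - 23595 = 25*(12/23) - 23595 = 300/23 - 23595 = -542385/23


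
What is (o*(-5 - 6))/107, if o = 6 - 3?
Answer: -33/107 ≈ -0.30841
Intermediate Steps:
o = 3
(o*(-5 - 6))/107 = (3*(-5 - 6))/107 = (3*(-11))*(1/107) = -33*1/107 = -33/107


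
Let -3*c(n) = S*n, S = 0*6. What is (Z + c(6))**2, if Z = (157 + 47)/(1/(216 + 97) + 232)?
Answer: 4077077904/5273228689 ≈ 0.77317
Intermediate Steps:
S = 0
c(n) = 0 (c(n) = -0*n = -1/3*0 = 0)
Z = 63852/72617 (Z = 204/(1/313 + 232) = 204/(72617/313) = 204*(313/72617) = 63852/72617 ≈ 0.87930)
(Z + c(6))**2 = (63852/72617 + 0)**2 = (63852/72617)**2 = 4077077904/5273228689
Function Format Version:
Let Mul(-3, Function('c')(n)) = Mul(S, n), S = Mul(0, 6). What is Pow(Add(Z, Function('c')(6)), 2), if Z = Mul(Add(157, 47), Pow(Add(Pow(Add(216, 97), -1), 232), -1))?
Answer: Rational(4077077904, 5273228689) ≈ 0.77317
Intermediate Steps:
S = 0
Function('c')(n) = 0 (Function('c')(n) = Mul(Rational(-1, 3), Mul(0, n)) = Mul(Rational(-1, 3), 0) = 0)
Z = Rational(63852, 72617) (Z = Mul(204, Pow(Add(Pow(313, -1), 232), -1)) = Mul(204, Pow(Add(Rational(1, 313), 232), -1)) = Mul(204, Pow(Rational(72617, 313), -1)) = Mul(204, Rational(313, 72617)) = Rational(63852, 72617) ≈ 0.87930)
Pow(Add(Z, Function('c')(6)), 2) = Pow(Add(Rational(63852, 72617), 0), 2) = Pow(Rational(63852, 72617), 2) = Rational(4077077904, 5273228689)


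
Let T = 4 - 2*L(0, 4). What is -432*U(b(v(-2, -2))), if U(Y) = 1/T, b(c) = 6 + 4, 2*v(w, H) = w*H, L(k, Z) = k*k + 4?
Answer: 108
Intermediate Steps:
L(k, Z) = 4 + k² (L(k, Z) = k² + 4 = 4 + k²)
v(w, H) = H*w/2 (v(w, H) = (w*H)/2 = (H*w)/2 = H*w/2)
b(c) = 10
T = -4 (T = 4 - 2*(4 + 0²) = 4 - 2*(4 + 0) = 4 - 2*4 = 4 - 8 = -4)
U(Y) = -¼ (U(Y) = 1/(-4) = -¼)
-432*U(b(v(-2, -2))) = -432*(-¼) = 108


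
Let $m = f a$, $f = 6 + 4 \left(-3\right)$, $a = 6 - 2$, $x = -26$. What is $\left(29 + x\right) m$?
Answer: $-72$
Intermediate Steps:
$a = 4$
$f = -6$ ($f = 6 - 12 = -6$)
$m = -24$ ($m = \left(-6\right) 4 = -24$)
$\left(29 + x\right) m = \left(29 - 26\right) \left(-24\right) = 3 \left(-24\right) = -72$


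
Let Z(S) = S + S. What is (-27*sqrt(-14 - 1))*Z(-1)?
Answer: 54*I*sqrt(15) ≈ 209.14*I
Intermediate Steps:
Z(S) = 2*S
(-27*sqrt(-14 - 1))*Z(-1) = (-27*sqrt(-14 - 1))*(2*(-1)) = -27*I*sqrt(15)*(-2) = 54*I*sqrt(15)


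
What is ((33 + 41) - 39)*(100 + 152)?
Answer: 8820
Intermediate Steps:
((33 + 41) - 39)*(100 + 152) = (74 - 39)*252 = 35*252 = 8820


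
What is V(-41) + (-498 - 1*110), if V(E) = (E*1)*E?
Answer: 1073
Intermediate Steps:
V(E) = E² (V(E) = E*E = E²)
V(-41) + (-498 - 1*110) = (-41)² + (-498 - 1*110) = 1681 + (-498 - 110) = 1681 - 608 = 1073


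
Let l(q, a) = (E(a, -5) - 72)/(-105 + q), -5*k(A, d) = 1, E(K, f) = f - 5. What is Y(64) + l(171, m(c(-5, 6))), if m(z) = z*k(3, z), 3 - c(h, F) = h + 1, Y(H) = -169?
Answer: -5618/33 ≈ -170.24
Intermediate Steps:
E(K, f) = -5 + f
k(A, d) = -⅕ (k(A, d) = -⅕*1 = -⅕)
c(h, F) = 2 - h (c(h, F) = 3 - (h + 1) = 3 - (1 + h) = 3 + (-1 - h) = 2 - h)
m(z) = -z/5 (m(z) = z*(-⅕) = -z/5)
l(q, a) = -82/(-105 + q) (l(q, a) = ((-5 - 5) - 72)/(-105 + q) = (-10 - 72)/(-105 + q) = -82/(-105 + q))
Y(64) + l(171, m(c(-5, 6))) = -169 - 82/(-105 + 171) = -169 - 82/66 = -169 - 82*1/66 = -169 - 41/33 = -5618/33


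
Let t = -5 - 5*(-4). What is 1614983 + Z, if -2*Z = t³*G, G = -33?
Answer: 3341341/2 ≈ 1.6707e+6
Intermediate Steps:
t = 15 (t = -5 + 20 = 15)
Z = 111375/2 (Z = -15³*(-33)/2 = -3375*(-33)/2 = -½*(-111375) = 111375/2 ≈ 55688.)
1614983 + Z = 1614983 + 111375/2 = 3341341/2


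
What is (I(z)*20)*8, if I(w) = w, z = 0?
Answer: 0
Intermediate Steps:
(I(z)*20)*8 = (0*20)*8 = 0*8 = 0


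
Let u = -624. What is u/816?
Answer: -13/17 ≈ -0.76471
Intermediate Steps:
u/816 = -624/816 = (1/816)*(-624) = -13/17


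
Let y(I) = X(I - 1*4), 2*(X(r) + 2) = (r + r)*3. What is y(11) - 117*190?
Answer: -22211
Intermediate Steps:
X(r) = -2 + 3*r (X(r) = -2 + ((r + r)*3)/2 = -2 + ((2*r)*3)/2 = -2 + (6*r)/2 = -2 + 3*r)
y(I) = -14 + 3*I (y(I) = -2 + 3*(I - 1*4) = -2 + 3*(I - 4) = -2 + 3*(-4 + I) = -2 + (-12 + 3*I) = -14 + 3*I)
y(11) - 117*190 = (-14 + 3*11) - 117*190 = (-14 + 33) - 22230 = 19 - 22230 = -22211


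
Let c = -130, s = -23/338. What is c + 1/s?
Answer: -3328/23 ≈ -144.70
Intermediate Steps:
s = -23/338 (s = -23*1/338 = -23/338 ≈ -0.068047)
c + 1/s = -130 + 1/(-23/338) = -130 - 338/23 = -3328/23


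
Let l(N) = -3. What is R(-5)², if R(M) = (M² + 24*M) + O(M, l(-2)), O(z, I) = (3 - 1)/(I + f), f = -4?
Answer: 444889/49 ≈ 9079.4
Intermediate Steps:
O(z, I) = 2/(-4 + I) (O(z, I) = (3 - 1)/(I - 4) = 2/(-4 + I))
R(M) = -2/7 + M² + 24*M (R(M) = (M² + 24*M) + 2/(-4 - 3) = (M² + 24*M) + 2/(-7) = (M² + 24*M) + 2*(-⅐) = (M² + 24*M) - 2/7 = -2/7 + M² + 24*M)
R(-5)² = (-2/7 + (-5)² + 24*(-5))² = (-2/7 + 25 - 120)² = (-667/7)² = 444889/49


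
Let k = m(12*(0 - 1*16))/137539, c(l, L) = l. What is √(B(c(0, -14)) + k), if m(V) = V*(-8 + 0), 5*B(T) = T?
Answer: 16*√825234/137539 ≈ 0.10568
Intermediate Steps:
B(T) = T/5
m(V) = -8*V (m(V) = V*(-8) = -8*V)
k = 1536/137539 (k = -96*(0 - 1*16)/137539 = -96*(0 - 16)*(1/137539) = -96*(-16)*(1/137539) = -8*(-192)*(1/137539) = 1536*(1/137539) = 1536/137539 ≈ 0.011168)
√(B(c(0, -14)) + k) = √((⅕)*0 + 1536/137539) = √(0 + 1536/137539) = √(1536/137539) = 16*√825234/137539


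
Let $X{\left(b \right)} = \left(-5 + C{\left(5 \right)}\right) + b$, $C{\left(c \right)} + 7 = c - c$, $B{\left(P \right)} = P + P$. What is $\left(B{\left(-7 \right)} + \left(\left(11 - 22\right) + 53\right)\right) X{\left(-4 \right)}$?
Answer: $-448$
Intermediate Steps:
$B{\left(P \right)} = 2 P$
$C{\left(c \right)} = -7$ ($C{\left(c \right)} = -7 + \left(c - c\right) = -7 + 0 = -7$)
$X{\left(b \right)} = -12 + b$ ($X{\left(b \right)} = \left(-5 - 7\right) + b = -12 + b$)
$\left(B{\left(-7 \right)} + \left(\left(11 - 22\right) + 53\right)\right) X{\left(-4 \right)} = \left(2 \left(-7\right) + \left(\left(11 - 22\right) + 53\right)\right) \left(-12 - 4\right) = \left(-14 + \left(-11 + 53\right)\right) \left(-16\right) = \left(-14 + 42\right) \left(-16\right) = 28 \left(-16\right) = -448$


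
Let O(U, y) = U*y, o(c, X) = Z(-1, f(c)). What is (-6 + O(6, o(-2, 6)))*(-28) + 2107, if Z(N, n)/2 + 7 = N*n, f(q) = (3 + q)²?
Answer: 4963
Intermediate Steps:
Z(N, n) = -14 + 2*N*n (Z(N, n) = -14 + 2*(N*n) = -14 + 2*N*n)
o(c, X) = -14 - 2*(3 + c)² (o(c, X) = -14 + 2*(-1)*(3 + c)² = -14 - 2*(3 + c)²)
(-6 + O(6, o(-2, 6)))*(-28) + 2107 = (-6 + 6*(-14 - 2*(3 - 2)²))*(-28) + 2107 = (-6 + 6*(-14 - 2*1²))*(-28) + 2107 = (-6 + 6*(-14 - 2*1))*(-28) + 2107 = (-6 + 6*(-14 - 2))*(-28) + 2107 = (-6 + 6*(-16))*(-28) + 2107 = (-6 - 96)*(-28) + 2107 = -102*(-28) + 2107 = 2856 + 2107 = 4963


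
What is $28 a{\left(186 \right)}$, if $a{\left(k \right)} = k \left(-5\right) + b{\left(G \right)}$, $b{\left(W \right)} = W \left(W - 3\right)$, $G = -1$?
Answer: $-25928$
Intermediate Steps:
$b{\left(W \right)} = W \left(-3 + W\right)$
$a{\left(k \right)} = 4 - 5 k$ ($a{\left(k \right)} = k \left(-5\right) - \left(-3 - 1\right) = - 5 k - -4 = - 5 k + 4 = 4 - 5 k$)
$28 a{\left(186 \right)} = 28 \left(4 - 930\right) = 28 \left(-926\right) = -25928$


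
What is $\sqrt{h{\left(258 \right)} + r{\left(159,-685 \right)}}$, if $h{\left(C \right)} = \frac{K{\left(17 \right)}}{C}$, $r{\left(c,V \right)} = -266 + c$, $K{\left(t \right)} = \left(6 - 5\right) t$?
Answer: $\frac{i \sqrt{7117962}}{258} \approx 10.341 i$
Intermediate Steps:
$K{\left(t \right)} = t$ ($K{\left(t \right)} = 1 t = t$)
$h{\left(C \right)} = \frac{17}{C}$
$\sqrt{h{\left(258 \right)} + r{\left(159,-685 \right)}} = \sqrt{\frac{17}{258} + \left(-266 + 159\right)} = \sqrt{17 \cdot \frac{1}{258} - 107} = \sqrt{\frac{17}{258} - 107} = \sqrt{- \frac{27589}{258}} = \frac{i \sqrt{7117962}}{258}$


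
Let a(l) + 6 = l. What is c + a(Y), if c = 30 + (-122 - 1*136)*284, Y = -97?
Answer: -73345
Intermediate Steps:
c = -73242 (c = 30 + (-122 - 136)*284 = 30 - 258*284 = 30 - 73272 = -73242)
a(l) = -6 + l
c + a(Y) = -73242 + (-6 - 97) = -73242 - 103 = -73345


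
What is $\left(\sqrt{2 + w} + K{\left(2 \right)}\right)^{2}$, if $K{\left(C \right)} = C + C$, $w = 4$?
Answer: $\left(4 + \sqrt{6}\right)^{2} \approx 41.596$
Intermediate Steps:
$K{\left(C \right)} = 2 C$
$\left(\sqrt{2 + w} + K{\left(2 \right)}\right)^{2} = \left(\sqrt{2 + 4} + 2 \cdot 2\right)^{2} = \left(\sqrt{6} + 4\right)^{2} = \left(4 + \sqrt{6}\right)^{2}$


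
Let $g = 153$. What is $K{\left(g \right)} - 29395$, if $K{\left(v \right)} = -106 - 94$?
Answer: $-29595$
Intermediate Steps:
$K{\left(v \right)} = -200$ ($K{\left(v \right)} = -106 - 94 = -200$)
$K{\left(g \right)} - 29395 = -200 - 29395 = -29595$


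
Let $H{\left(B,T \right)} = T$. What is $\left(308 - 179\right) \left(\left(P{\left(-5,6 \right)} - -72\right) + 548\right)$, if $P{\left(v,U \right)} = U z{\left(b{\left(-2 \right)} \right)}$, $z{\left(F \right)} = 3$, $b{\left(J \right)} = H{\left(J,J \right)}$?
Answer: $82302$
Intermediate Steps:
$b{\left(J \right)} = J$
$P{\left(v,U \right)} = 3 U$ ($P{\left(v,U \right)} = U 3 = 3 U$)
$\left(308 - 179\right) \left(\left(P{\left(-5,6 \right)} - -72\right) + 548\right) = \left(308 - 179\right) \left(\left(3 \cdot 6 - -72\right) + 548\right) = 129 \left(\left(18 + 72\right) + 548\right) = 129 \left(90 + 548\right) = 129 \cdot 638 = 82302$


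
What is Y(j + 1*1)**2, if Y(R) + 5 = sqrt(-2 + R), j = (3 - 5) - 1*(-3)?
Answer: 25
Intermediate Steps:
j = 1 (j = -2 + 3 = 1)
Y(R) = -5 + sqrt(-2 + R)
Y(j + 1*1)**2 = (-5 + sqrt(-2 + (1 + 1*1)))**2 = (-5 + sqrt(-2 + (1 + 1)))**2 = (-5 + sqrt(-2 + 2))**2 = (-5 + sqrt(0))**2 = (-5 + 0)**2 = (-5)**2 = 25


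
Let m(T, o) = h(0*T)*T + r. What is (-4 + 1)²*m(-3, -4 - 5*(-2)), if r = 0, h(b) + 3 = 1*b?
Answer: 81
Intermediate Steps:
h(b) = -3 + b (h(b) = -3 + 1*b = -3 + b)
m(T, o) = -3*T (m(T, o) = (-3 + 0*T)*T + 0 = (-3 + 0)*T + 0 = -3*T + 0 = -3*T)
(-4 + 1)²*m(-3, -4 - 5*(-2)) = (-4 + 1)²*(-3*(-3)) = (-3)²*9 = 9*9 = 81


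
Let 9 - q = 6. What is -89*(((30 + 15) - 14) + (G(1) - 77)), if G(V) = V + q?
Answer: 3738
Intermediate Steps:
q = 3 (q = 9 - 1*6 = 9 - 6 = 3)
G(V) = 3 + V (G(V) = V + 3 = 3 + V)
-89*(((30 + 15) - 14) + (G(1) - 77)) = -89*(((30 + 15) - 14) + ((3 + 1) - 77)) = -89*((45 - 14) + (4 - 77)) = -89*(31 - 73) = -89*(-42) = 3738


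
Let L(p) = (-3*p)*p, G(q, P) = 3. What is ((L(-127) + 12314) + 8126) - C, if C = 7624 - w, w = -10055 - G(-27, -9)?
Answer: -45629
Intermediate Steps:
L(p) = -3*p²
w = -10058 (w = -10055 - 1*3 = -10055 - 3 = -10058)
C = 17682 (C = 7624 - 1*(-10058) = 7624 + 10058 = 17682)
((L(-127) + 12314) + 8126) - C = ((-3*(-127)² + 12314) + 8126) - 1*17682 = ((-3*16129 + 12314) + 8126) - 17682 = ((-48387 + 12314) + 8126) - 17682 = (-36073 + 8126) - 17682 = -27947 - 17682 = -45629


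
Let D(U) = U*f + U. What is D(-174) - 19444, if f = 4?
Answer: -20314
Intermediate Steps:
D(U) = 5*U (D(U) = U*4 + U = 4*U + U = 5*U)
D(-174) - 19444 = 5*(-174) - 19444 = -870 - 19444 = -20314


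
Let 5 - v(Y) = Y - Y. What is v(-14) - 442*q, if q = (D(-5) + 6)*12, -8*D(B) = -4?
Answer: -34471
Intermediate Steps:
D(B) = ½ (D(B) = -⅛*(-4) = ½)
v(Y) = 5 (v(Y) = 5 - (Y - Y) = 5 - 1*0 = 5 + 0 = 5)
q = 78 (q = (½ + 6)*12 = (13/2)*12 = 78)
v(-14) - 442*q = 5 - 442*78 = 5 - 34476 = -34471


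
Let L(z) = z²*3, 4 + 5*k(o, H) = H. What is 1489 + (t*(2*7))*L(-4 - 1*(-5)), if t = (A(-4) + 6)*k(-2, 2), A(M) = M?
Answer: 7277/5 ≈ 1455.4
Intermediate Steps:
k(o, H) = -⅘ + H/5
t = -⅘ (t = (-4 + 6)*(-⅘ + (⅕)*2) = 2*(-⅘ + ⅖) = 2*(-⅖) = -⅘ ≈ -0.80000)
L(z) = 3*z²
1489 + (t*(2*7))*L(-4 - 1*(-5)) = 1489 + (-8*7/5)*(3*(-4 - 1*(-5))²) = 1489 + (-⅘*14)*(3*(-4 + 5)²) = 1489 - 168*1²/5 = 1489 - 168/5 = 7277/5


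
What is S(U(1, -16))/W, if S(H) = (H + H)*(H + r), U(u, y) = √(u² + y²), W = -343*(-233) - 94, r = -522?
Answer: 514/79825 - 1044*√257/79825 ≈ -0.20323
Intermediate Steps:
W = 79825 (W = 79919 - 94 = 79825)
S(H) = 2*H*(-522 + H) (S(H) = (H + H)*(H - 522) = (2*H)*(-522 + H) = 2*H*(-522 + H))
S(U(1, -16))/W = (2*√(1² + (-16)²)*(-522 + √(1² + (-16)²)))/79825 = (2*√(1 + 256)*(-522 + √(1 + 256)))*(1/79825) = (2*√257*(-522 + √257))*(1/79825) = 2*√257*(-522 + √257)/79825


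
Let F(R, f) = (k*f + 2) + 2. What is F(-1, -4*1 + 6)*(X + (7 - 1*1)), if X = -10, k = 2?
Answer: -32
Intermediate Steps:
F(R, f) = 4 + 2*f (F(R, f) = (2*f + 2) + 2 = (2 + 2*f) + 2 = 4 + 2*f)
F(-1, -4*1 + 6)*(X + (7 - 1*1)) = (4 + 2*(-4*1 + 6))*(-10 + (7 - 1*1)) = (4 + 2*(-4 + 6))*(-10 + (7 - 1)) = (4 + 2*2)*(-10 + 6) = (4 + 4)*(-4) = 8*(-4) = -32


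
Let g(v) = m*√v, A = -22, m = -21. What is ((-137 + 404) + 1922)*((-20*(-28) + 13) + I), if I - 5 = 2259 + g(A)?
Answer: 6210193 - 45969*I*√22 ≈ 6.2102e+6 - 2.1561e+5*I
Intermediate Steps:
g(v) = -21*√v
I = 2264 - 21*I*√22 (I = 5 + (2259 - 21*I*√22) = 2264 - 21*I*√22 ≈ 2264.0 - 98.499*I)
((-137 + 404) + 1922)*((-20*(-28) + 13) + I) = ((-137 + 404) + 1922)*((-20*(-28) + 13) + (2264 - 21*I*√22)) = (267 + 1922)*((560 + 13) + (2264 - 21*I*√22)) = 2189*(573 + (2264 - 21*I*√22)) = 2189*(2837 - 21*I*√22) = 6210193 - 45969*I*√22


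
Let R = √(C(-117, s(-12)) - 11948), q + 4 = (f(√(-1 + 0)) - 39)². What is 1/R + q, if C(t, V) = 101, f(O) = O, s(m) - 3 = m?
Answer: 1516 - 78*I - I*√11847/11847 ≈ 1516.0 - 78.009*I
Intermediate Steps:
s(m) = 3 + m
q = -4 + (-39 + I)² (q = -4 + (√(-1 + 0) - 39)² = -4 + (√(-1) - 39)² = -4 + (I - 39)² = -4 + (-39 + I)² ≈ 1516.0 - 78.0*I)
R = I*√11847 (R = √(101 - 11948) = √(-11847) = I*√11847 ≈ 108.84*I)
1/R + q = 1/(I*√11847) + (1516 - 78*I) = -I*√11847/11847 + (1516 - 78*I) = 1516 - 78*I - I*√11847/11847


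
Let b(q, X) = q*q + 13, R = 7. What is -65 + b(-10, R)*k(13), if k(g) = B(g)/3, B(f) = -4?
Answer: -647/3 ≈ -215.67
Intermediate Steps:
b(q, X) = 13 + q² (b(q, X) = q² + 13 = 13 + q²)
k(g) = -4/3
-65 + b(-10, R)*k(13) = -65 + (13 + (-10)²)*(-4/3) = -65 + (13 + 100)*(-4/3) = -65 + 113*(-4/3) = -65 - 452/3 = -647/3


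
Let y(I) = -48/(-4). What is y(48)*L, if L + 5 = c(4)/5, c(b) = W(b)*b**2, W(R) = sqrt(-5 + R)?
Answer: -60 + 192*I/5 ≈ -60.0 + 38.4*I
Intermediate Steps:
y(I) = 12 (y(I) = -48*(-1/4) = 12)
c(b) = b**2*sqrt(-5 + b) (c(b) = sqrt(-5 + b)*b**2 = b**2*sqrt(-5 + b))
L = -5 + 16*I/5 (L = -5 + (4**2*sqrt(-5 + 4))/5 = -5 + (16*sqrt(-1))*(1/5) = -5 + (16*I)*(1/5) = -5 + 16*I/5 ≈ -5.0 + 3.2*I)
y(48)*L = 12*(-5 + 16*I/5) = -60 + 192*I/5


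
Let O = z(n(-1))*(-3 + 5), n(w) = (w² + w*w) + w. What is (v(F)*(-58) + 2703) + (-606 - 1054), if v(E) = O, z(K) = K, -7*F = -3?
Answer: 927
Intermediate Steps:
n(w) = w + 2*w² (n(w) = (w² + w²) + w = 2*w² + w = w + 2*w²)
F = 3/7 (F = -⅐*(-3) = 3/7 ≈ 0.42857)
O = 2 (O = (-(1 + 2*(-1)))*(-3 + 5) = -(1 - 2)*2 = -1*(-1)*2 = 1*2 = 2)
v(E) = 2
(v(F)*(-58) + 2703) + (-606 - 1054) = (2*(-58) + 2703) + (-606 - 1054) = (-116 + 2703) - 1660 = 2587 - 1660 = 927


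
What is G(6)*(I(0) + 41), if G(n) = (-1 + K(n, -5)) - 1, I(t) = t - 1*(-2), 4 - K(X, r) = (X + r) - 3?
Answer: 172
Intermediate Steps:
K(X, r) = 7 - X - r (K(X, r) = 4 - ((X + r) - 3) = 4 - (-3 + X + r) = 4 + (3 - X - r) = 7 - X - r)
I(t) = 2 + t (I(t) = t + 2 = 2 + t)
G(n) = 10 - n (G(n) = (-1 + (7 - n - 1*(-5))) - 1 = (-1 + (7 - n + 5)) - 1 = (-1 + (12 - n)) - 1 = (11 - n) - 1 = 10 - n)
G(6)*(I(0) + 41) = (10 - 1*6)*((2 + 0) + 41) = (10 - 6)*(2 + 41) = 4*43 = 172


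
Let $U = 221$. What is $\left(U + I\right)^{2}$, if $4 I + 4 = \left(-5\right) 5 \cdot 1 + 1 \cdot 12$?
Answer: $\frac{751689}{16} \approx 46981.0$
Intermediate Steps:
$I = - \frac{17}{4}$ ($I = -1 + \frac{\left(-5\right) 5 \cdot 1 + 1 \cdot 12}{4} = -1 + \frac{\left(-25\right) 1 + 12}{4} = -1 + \frac{-25 + 12}{4} = -1 + \frac{1}{4} \left(-13\right) = -1 - \frac{13}{4} = - \frac{17}{4} \approx -4.25$)
$\left(U + I\right)^{2} = \left(221 - \frac{17}{4}\right)^{2} = \left(\frac{867}{4}\right)^{2} = \frac{751689}{16}$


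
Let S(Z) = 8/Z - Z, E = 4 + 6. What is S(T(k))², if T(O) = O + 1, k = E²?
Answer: 103897249/10201 ≈ 10185.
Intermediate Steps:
E = 10
k = 100 (k = 10² = 100)
T(O) = 1 + O
S(Z) = -Z + 8/Z
S(T(k))² = (-(1 + 100) + 8/(1 + 100))² = (-1*101 + 8/101)² = (-101 + 8*(1/101))² = (-101 + 8/101)² = (-10193/101)² = 103897249/10201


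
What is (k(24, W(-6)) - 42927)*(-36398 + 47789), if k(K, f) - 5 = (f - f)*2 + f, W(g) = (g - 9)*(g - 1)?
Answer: -487728447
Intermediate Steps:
W(g) = (-1 + g)*(-9 + g) (W(g) = (-9 + g)*(-1 + g) = (-1 + g)*(-9 + g))
k(K, f) = 5 + f (k(K, f) = 5 + ((f - f)*2 + f) = 5 + (0*2 + f) = 5 + (0 + f) = 5 + f)
(k(24, W(-6)) - 42927)*(-36398 + 47789) = ((5 + (9 + (-6)² - 10*(-6))) - 42927)*(-36398 + 47789) = ((5 + (9 + 36 + 60)) - 42927)*11391 = ((5 + 105) - 42927)*11391 = (110 - 42927)*11391 = -42817*11391 = -487728447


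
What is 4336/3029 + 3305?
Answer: 10015181/3029 ≈ 3306.4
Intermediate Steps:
4336/3029 + 3305 = 10015181/3029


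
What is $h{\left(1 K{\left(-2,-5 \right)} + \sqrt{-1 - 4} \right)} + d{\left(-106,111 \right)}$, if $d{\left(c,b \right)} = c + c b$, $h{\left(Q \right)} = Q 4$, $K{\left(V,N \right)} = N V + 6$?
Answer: $-11808 + 4 i \sqrt{5} \approx -11808.0 + 8.9443 i$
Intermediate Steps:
$K{\left(V,N \right)} = 6 + N V$
$h{\left(Q \right)} = 4 Q$
$d{\left(c,b \right)} = c + b c$
$h{\left(1 K{\left(-2,-5 \right)} + \sqrt{-1 - 4} \right)} + d{\left(-106,111 \right)} = 4 \left(1 \left(6 - -10\right) + \sqrt{-1 - 4}\right) - 106 \left(1 + 111\right) = 4 \left(1 \left(6 + 10\right) + \sqrt{-5}\right) - 11872 = 4 \left(1 \cdot 16 + i \sqrt{5}\right) - 11872 = 4 \left(16 + i \sqrt{5}\right) - 11872 = \left(64 + 4 i \sqrt{5}\right) - 11872 = -11808 + 4 i \sqrt{5}$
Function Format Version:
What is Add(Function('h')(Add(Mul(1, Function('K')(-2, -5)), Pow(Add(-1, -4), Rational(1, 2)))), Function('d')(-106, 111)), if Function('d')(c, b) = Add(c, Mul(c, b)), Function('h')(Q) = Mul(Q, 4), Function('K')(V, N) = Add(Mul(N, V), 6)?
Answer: Add(-11808, Mul(4, I, Pow(5, Rational(1, 2)))) ≈ Add(-11808., Mul(8.9443, I))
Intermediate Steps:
Function('K')(V, N) = Add(6, Mul(N, V))
Function('h')(Q) = Mul(4, Q)
Function('d')(c, b) = Add(c, Mul(b, c))
Add(Function('h')(Add(Mul(1, Function('K')(-2, -5)), Pow(Add(-1, -4), Rational(1, 2)))), Function('d')(-106, 111)) = Add(Mul(4, Add(Mul(1, Add(6, Mul(-5, -2))), Pow(Add(-1, -4), Rational(1, 2)))), Mul(-106, Add(1, 111))) = Add(Mul(4, Add(Mul(1, Add(6, 10)), Pow(-5, Rational(1, 2)))), Mul(-106, 112)) = Add(Mul(4, Add(Mul(1, 16), Mul(I, Pow(5, Rational(1, 2))))), -11872) = Add(Mul(4, Add(16, Mul(I, Pow(5, Rational(1, 2))))), -11872) = Add(Add(64, Mul(4, I, Pow(5, Rational(1, 2)))), -11872) = Add(-11808, Mul(4, I, Pow(5, Rational(1, 2))))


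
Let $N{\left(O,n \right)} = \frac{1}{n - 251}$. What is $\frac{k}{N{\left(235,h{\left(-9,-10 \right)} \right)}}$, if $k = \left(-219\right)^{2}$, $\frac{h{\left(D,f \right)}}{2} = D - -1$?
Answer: $-12805587$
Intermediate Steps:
$h{\left(D,f \right)} = 2 + 2 D$ ($h{\left(D,f \right)} = 2 \left(D - -1\right) = 2 \left(D + 1\right) = 2 \left(1 + D\right) = 2 + 2 D$)
$N{\left(O,n \right)} = \frac{1}{-251 + n}$
$k = 47961$
$\frac{k}{N{\left(235,h{\left(-9,-10 \right)} \right)}} = \frac{47961}{\frac{1}{-251 + \left(2 + 2 \left(-9\right)\right)}} = \frac{47961}{\frac{1}{-251 + \left(2 - 18\right)}} = \frac{47961}{\frac{1}{-251 - 16}} = \frac{47961}{\frac{1}{-267}} = \frac{47961}{- \frac{1}{267}} = 47961 \left(-267\right) = -12805587$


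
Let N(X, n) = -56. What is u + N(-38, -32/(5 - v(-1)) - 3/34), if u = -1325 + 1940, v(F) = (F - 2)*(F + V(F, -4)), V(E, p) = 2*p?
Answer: 559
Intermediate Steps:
v(F) = (-8 + F)*(-2 + F) (v(F) = (F - 2)*(F + 2*(-4)) = (-2 + F)*(F - 8) = (-2 + F)*(-8 + F) = (-8 + F)*(-2 + F))
u = 615
u + N(-38, -32/(5 - v(-1)) - 3/34) = 615 - 56 = 559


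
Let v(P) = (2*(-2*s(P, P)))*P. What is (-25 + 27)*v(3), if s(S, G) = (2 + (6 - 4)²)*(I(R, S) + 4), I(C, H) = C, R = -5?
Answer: 144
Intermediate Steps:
s(S, G) = -6 (s(S, G) = (2 + (6 - 4)²)*(-5 + 4) = (2 + 2²)*(-1) = (2 + 4)*(-1) = 6*(-1) = -6)
v(P) = 24*P (v(P) = (2*(-2*(-6)))*P = (2*12)*P = 24*P)
(-25 + 27)*v(3) = (-25 + 27)*(24*3) = 2*72 = 144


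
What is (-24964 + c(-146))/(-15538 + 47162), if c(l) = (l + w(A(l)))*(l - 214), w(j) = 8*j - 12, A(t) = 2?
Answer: 6539/7906 ≈ 0.82709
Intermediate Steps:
w(j) = -12 + 8*j
c(l) = (-214 + l)*(4 + l) (c(l) = (l + (-12 + 8*2))*(l - 214) = (l + (-12 + 16))*(-214 + l) = (l + 4)*(-214 + l) = (4 + l)*(-214 + l) = (-214 + l)*(4 + l))
(-24964 + c(-146))/(-15538 + 47162) = (-24964 + (-856 + (-146)**2 - 210*(-146)))/(-15538 + 47162) = (-24964 + (-856 + 21316 + 30660))/31624 = (-24964 + 51120)*(1/31624) = 26156*(1/31624) = 6539/7906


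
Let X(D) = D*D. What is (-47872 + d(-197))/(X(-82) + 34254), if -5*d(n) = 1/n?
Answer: -47153919/40363330 ≈ -1.1682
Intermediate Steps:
d(n) = -1/(5*n)
X(D) = D²
(-47872 + d(-197))/(X(-82) + 34254) = (-47872 - ⅕/(-197))/((-82)² + 34254) = (-47872 - ⅕*(-1/197))/(6724 + 34254) = (-47872 + 1/985)/40978 = -47153919/985*1/40978 = -47153919/40363330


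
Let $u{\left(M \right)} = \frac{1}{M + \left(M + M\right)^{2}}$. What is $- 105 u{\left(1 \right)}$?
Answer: $-21$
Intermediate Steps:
$u{\left(M \right)} = \frac{1}{M + 4 M^{2}}$ ($u{\left(M \right)} = \frac{1}{M + \left(2 M\right)^{2}} = \frac{1}{M + 4 M^{2}}$)
$- 105 u{\left(1 \right)} = - 105 \frac{1}{1 \left(1 + 4 \cdot 1\right)} = - 105 \cdot 1 \frac{1}{1 + 4} = - 105 \cdot 1 \cdot \frac{1}{5} = \left(-105\right) \frac{1}{5} = -21$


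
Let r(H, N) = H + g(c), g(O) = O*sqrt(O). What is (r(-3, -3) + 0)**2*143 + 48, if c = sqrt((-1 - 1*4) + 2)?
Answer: 48 + 143*(3 - 3**(3/4)*I**(3/2))**2 ≈ 2718.0 - 2126.0*I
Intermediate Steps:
c = I*sqrt(3) (c = sqrt((-1 - 4) + 2) = sqrt(-5 + 2) = sqrt(-3) = I*sqrt(3) ≈ 1.732*I)
g(O) = O**(3/2)
r(H, N) = H + 3**(3/4)*I**(3/2) (r(H, N) = H + (I*sqrt(3))**(3/2) = H + 3**(3/4)*I**(3/2))
(r(-3, -3) + 0)**2*143 + 48 = ((-3 + 3**(3/4)*I**(3/2)) + 0)**2*143 + 48 = (-3 + 3**(3/4)*I**(3/2))**2*143 + 48 = 143*(-3 + 3**(3/4)*I**(3/2))**2 + 48 = 48 + 143*(-3 + 3**(3/4)*I**(3/2))**2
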